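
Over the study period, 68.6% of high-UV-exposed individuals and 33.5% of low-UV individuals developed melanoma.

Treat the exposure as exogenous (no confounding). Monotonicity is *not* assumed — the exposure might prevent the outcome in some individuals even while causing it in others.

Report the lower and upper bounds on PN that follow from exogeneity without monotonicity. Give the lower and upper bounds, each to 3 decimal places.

p₁ = 0.686, p₀ = 0.335.
Under exogeneity alone the bounds on PN are max{0,(p₁−p₀)/p₁} ≤ PN ≤ min{1,(1−p₀)/p₁}.
  lower = (p₁ − p₀)/p₁ = 0.351 / 0.686 ≈ 0.5117
  upper = min{1, (1 − p₀)/p₁} = 0.665 / 0.686 ≈ 0.9694

0.512 ≤ PN ≤ 0.969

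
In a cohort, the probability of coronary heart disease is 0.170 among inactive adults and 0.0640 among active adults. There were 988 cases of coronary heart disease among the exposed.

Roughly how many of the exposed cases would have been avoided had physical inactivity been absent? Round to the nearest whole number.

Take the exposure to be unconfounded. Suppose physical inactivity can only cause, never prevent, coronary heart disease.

Let p₁ = 0.17, p₀ = 0.064.
PN = (p₁ − p₀)/p₁ = (0.17 − 0.064) / 0.17 ≈ 0.62353.
Attributable cases ≈ PN × (exposed cases) = 0.62353 × 988 ≈ 616.05.

about 616 cases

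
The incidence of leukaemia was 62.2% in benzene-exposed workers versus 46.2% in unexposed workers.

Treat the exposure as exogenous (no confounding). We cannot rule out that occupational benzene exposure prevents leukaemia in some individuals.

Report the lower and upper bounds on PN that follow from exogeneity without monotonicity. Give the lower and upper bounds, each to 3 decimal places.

0.257 ≤ PN ≤ 0.865

p₁ = 0.622, p₀ = 0.462.
Under exogeneity alone the bounds on PN are max{0,(p₁−p₀)/p₁} ≤ PN ≤ min{1,(1−p₀)/p₁}.
  lower = (p₁ − p₀)/p₁ = 0.16 / 0.622 ≈ 0.2572
  upper = min{1, (1 − p₀)/p₁} = 0.538 / 0.622 ≈ 0.8650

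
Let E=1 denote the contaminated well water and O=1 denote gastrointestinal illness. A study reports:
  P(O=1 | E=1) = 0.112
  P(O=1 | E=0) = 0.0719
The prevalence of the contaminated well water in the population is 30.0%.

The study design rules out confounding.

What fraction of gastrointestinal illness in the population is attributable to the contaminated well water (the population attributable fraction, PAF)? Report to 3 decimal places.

Let p₁ = 0.112, p₀ = 0.0719.
Overall risk P(Y=1) = π·p₁ + (1−π)·p₀ = 0.3×0.112 + 0.7×0.0719 = 0.08393.
Under exogeneity, PAF = [P(Y=1) − p₀] / P(Y=1).
PAF = (0.08393 − 0.0719) / 0.08393 ≈ 0.1433

PAF ≈ 0.143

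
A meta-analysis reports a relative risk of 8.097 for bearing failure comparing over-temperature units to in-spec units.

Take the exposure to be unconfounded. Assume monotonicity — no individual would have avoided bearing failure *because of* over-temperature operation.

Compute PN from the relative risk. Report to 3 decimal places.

Under exogeneity and monotonicity, PN = (RR − 1) / RR = 1 − 1/RR.
PN = (8.097 − 1) / 8.097 = 7.097 / 8.097 ≈ 0.8765

PN ≈ 0.876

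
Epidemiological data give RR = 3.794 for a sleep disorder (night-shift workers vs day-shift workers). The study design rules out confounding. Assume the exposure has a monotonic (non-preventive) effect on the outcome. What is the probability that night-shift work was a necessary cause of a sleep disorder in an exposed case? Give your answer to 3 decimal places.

PN ≈ 0.736

Under exogeneity and monotonicity, PN = (RR − 1) / RR = 1 − 1/RR.
PN = (3.794 − 1) / 3.794 = 2.794 / 3.794 ≈ 0.7364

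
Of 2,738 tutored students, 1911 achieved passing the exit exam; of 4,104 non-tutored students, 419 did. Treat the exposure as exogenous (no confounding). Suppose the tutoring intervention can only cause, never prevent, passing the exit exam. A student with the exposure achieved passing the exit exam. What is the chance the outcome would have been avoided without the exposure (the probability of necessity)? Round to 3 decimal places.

p₁ = P(outcome | exposed) = 1911/2738 = 0.69795
p₀ = P(outcome | unexposed) = 419/4104 = 0.1021
Under exogeneity and monotonicity, PN = (p₁ − p₀) / p₁.
PN = (0.69795 − 0.1021) / 0.69795 = 0.59586 / 0.69795 ≈ 0.8537

PN ≈ 0.854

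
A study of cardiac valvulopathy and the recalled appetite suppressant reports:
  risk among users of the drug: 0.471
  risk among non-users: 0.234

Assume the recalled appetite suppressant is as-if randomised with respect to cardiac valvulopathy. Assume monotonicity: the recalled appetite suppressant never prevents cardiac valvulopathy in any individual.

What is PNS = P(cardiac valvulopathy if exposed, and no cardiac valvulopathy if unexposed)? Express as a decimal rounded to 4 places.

Let p₁ = 0.471, p₀ = 0.234.
Under exogeneity and monotonicity, PNS = p₁ − p₀.
PNS = 0.471 − 0.234 = 0.237

PNS ≈ 0.2370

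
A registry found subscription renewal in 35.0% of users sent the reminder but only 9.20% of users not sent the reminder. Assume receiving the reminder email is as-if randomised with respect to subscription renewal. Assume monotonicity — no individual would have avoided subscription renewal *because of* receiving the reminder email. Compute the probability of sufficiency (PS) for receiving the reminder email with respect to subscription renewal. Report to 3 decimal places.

p₁ = 0.35, p₀ = 0.092.
Under exogeneity and monotonicity, PS = (p₁ − p₀) / (1 − p₀).
PS = (0.35 − 0.092) / (1 − 0.092) = 0.258 / 0.908 ≈ 0.2841

PS ≈ 0.284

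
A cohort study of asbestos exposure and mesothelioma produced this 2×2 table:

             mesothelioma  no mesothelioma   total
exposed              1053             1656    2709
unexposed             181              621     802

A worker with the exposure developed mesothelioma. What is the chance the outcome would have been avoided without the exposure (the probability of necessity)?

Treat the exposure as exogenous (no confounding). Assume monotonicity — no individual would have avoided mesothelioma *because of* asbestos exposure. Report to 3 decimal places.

PN ≈ 0.419

p₁ = P(outcome | exposed) = 1053/2709 = 0.3887
p₀ = P(outcome | unexposed) = 181/802 = 0.22569
Under exogeneity and monotonicity, PN = (p₁ − p₀)/p₁.
PN = (0.3887 − 0.22569) / 0.3887 ≈ 0.4194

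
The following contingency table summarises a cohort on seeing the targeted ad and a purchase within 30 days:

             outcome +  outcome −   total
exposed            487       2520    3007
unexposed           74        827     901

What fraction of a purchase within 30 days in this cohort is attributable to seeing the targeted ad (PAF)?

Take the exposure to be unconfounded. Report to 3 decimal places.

PAF ≈ 0.428

p₁ = P(outcome | exposed) = 487/3007 = 0.16196
p₀ = P(outcome | unexposed) = 74/901 = 0.082131
Exposure prevalence π = 3007/3908 = 0.76945; overall risk P(Y=1) = 0.14355.
Under exogeneity, PAF = [P(Y=1) − p₀]/P(Y=1).
PAF = (0.14355 − 0.082131) / 0.14355 ≈ 0.4279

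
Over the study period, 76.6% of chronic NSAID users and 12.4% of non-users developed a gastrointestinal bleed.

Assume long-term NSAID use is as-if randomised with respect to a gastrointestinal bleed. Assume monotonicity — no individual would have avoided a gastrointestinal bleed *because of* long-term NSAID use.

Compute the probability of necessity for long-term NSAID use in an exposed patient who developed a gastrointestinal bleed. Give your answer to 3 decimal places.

p₁ = 0.766, p₀ = 0.124.
Under exogeneity and monotonicity, PN = (p₁ − p₀) / p₁.
PN = (0.766 − 0.124) / 0.766 = 0.642 / 0.766 ≈ 0.8381

PN ≈ 0.838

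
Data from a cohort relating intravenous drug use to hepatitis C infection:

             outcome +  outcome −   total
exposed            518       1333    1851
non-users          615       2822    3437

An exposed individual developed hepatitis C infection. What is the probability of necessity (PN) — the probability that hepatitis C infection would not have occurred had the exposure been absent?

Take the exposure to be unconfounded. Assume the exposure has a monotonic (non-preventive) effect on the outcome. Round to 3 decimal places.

PN ≈ 0.361

p₁ = P(outcome | exposed) = 518/1851 = 0.27985
p₀ = P(outcome | unexposed) = 615/3437 = 0.17894
Under exogeneity and monotonicity, PN = (p₁ − p₀)/p₁.
PN = (0.27985 − 0.17894) / 0.27985 ≈ 0.3606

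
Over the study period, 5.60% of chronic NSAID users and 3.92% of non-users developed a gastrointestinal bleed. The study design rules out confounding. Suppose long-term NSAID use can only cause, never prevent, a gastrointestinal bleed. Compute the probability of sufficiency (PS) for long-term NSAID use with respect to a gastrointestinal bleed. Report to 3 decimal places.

PS ≈ 0.017

p₁ = 0.056, p₀ = 0.0392.
Under exogeneity and monotonicity, PS = (p₁ − p₀) / (1 − p₀).
PS = (0.056 − 0.0392) / (1 − 0.0392) = 0.0168 / 0.9608 ≈ 0.0175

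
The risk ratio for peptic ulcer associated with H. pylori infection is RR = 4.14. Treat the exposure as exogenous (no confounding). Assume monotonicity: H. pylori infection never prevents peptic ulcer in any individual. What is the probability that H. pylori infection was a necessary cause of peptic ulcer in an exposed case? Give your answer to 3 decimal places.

Under exogeneity and monotonicity, PN = (RR − 1) / RR = 1 − 1/RR.
PN = (4.14 − 1) / 4.14 = 3.14 / 4.14 ≈ 0.7585

PN ≈ 0.758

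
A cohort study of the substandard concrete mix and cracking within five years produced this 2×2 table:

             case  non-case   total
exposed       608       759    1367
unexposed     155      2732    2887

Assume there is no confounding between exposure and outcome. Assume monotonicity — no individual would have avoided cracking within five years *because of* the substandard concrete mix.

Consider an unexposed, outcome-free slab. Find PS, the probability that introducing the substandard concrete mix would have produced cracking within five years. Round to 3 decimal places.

p₁ = P(outcome | exposed) = 608/1367 = 0.44477
p₀ = P(outcome | unexposed) = 155/2887 = 0.053689
Under exogeneity and monotonicity, PS = (p₁ − p₀) / (1 − p₀).
PS = (0.44477 − 0.053689) / (1 − 0.053689) = 0.39108 / 0.94631 ≈ 0.4133

PS ≈ 0.413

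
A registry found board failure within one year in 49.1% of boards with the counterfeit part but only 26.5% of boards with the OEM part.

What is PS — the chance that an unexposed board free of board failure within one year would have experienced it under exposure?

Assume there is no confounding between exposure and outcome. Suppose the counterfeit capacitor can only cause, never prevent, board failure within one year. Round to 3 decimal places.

PS ≈ 0.307

p₁ = 0.491, p₀ = 0.265.
Under exogeneity and monotonicity, PS = (p₁ − p₀) / (1 − p₀).
PS = (0.491 − 0.265) / (1 − 0.265) = 0.226 / 0.735 ≈ 0.3075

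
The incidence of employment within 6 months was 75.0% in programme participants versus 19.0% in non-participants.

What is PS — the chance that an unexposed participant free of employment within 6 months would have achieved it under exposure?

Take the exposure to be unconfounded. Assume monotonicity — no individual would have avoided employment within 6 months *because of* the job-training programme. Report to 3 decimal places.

PS ≈ 0.691

p₁ = 0.75, p₀ = 0.19.
Under exogeneity and monotonicity, PS = (p₁ − p₀) / (1 − p₀).
PS = (0.75 − 0.19) / (1 − 0.19) = 0.56 / 0.81 ≈ 0.6914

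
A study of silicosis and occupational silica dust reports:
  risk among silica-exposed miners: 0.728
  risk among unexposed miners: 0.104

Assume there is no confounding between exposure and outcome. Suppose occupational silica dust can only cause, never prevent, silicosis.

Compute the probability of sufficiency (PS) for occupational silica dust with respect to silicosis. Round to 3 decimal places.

Let p₁ = 0.728, p₀ = 0.104.
Under exogeneity and monotonicity, PS = (p₁ − p₀) / (1 − p₀).
PS = (0.728 − 0.104) / (1 − 0.104) = 0.624 / 0.896 ≈ 0.6964

PS ≈ 0.696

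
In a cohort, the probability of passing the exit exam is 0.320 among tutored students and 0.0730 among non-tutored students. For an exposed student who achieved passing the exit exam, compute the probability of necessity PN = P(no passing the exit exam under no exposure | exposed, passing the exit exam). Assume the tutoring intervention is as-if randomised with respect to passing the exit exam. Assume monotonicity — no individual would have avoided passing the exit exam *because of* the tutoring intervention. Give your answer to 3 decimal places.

PN ≈ 0.772

Let p₁ = 0.32, p₀ = 0.073.
Under exogeneity and monotonicity, PN = (p₁ − p₀) / p₁.
PN = (0.32 − 0.073) / 0.32 = 0.247 / 0.32 ≈ 0.7719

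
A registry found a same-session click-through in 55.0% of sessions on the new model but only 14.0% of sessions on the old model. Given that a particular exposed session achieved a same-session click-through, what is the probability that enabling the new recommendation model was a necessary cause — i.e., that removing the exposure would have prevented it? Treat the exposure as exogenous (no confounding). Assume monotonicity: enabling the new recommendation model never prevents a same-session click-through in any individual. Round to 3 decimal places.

p₁ = 0.55, p₀ = 0.14.
Under exogeneity and monotonicity, PN = (p₁ − p₀) / p₁.
PN = (0.55 − 0.14) / 0.55 = 0.41 / 0.55 ≈ 0.7455

PN ≈ 0.745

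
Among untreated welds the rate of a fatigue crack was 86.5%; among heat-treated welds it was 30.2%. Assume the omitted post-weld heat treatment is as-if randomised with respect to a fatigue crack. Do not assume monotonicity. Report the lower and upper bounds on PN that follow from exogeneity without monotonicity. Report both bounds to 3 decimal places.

0.651 ≤ PN ≤ 0.807

p₁ = 0.865, p₀ = 0.302.
Under exogeneity alone the bounds on PN are max{0,(p₁−p₀)/p₁} ≤ PN ≤ min{1,(1−p₀)/p₁}.
  lower = (p₁ − p₀)/p₁ = 0.563 / 0.865 ≈ 0.6509
  upper = min{1, (1 − p₀)/p₁} = 0.698 / 0.865 ≈ 0.8069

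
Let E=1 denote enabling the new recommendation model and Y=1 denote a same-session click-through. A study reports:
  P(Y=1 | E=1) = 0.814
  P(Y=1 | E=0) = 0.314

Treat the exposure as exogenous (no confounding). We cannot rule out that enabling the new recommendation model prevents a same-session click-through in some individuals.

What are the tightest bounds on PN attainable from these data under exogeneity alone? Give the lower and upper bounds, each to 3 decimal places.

0.614 ≤ PN ≤ 0.843

Let p₁ = 0.814, p₀ = 0.314.
Under exogeneity alone the bounds on PN are max{0,(p₁−p₀)/p₁} ≤ PN ≤ min{1,(1−p₀)/p₁}.
  lower = (p₁ − p₀)/p₁ = 0.5 / 0.814 ≈ 0.6143
  upper = min{1, (1 − p₀)/p₁} = 0.686 / 0.814 ≈ 0.8428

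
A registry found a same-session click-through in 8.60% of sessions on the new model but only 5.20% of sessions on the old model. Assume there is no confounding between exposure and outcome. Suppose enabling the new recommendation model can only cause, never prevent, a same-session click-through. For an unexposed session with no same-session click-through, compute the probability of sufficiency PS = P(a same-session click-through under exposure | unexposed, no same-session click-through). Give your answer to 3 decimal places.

p₁ = 0.086, p₀ = 0.052.
Under exogeneity and monotonicity, PS = (p₁ − p₀) / (1 − p₀).
PS = (0.086 − 0.052) / (1 − 0.052) = 0.034 / 0.948 ≈ 0.0359

PS ≈ 0.036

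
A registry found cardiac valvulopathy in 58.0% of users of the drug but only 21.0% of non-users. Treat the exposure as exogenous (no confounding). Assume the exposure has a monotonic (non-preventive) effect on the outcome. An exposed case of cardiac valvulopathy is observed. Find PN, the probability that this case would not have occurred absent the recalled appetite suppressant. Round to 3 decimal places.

PN ≈ 0.638

p₁ = 0.58, p₀ = 0.21.
Under exogeneity and monotonicity, PN = (p₁ − p₀) / p₁.
PN = (0.58 − 0.21) / 0.58 = 0.37 / 0.58 ≈ 0.6379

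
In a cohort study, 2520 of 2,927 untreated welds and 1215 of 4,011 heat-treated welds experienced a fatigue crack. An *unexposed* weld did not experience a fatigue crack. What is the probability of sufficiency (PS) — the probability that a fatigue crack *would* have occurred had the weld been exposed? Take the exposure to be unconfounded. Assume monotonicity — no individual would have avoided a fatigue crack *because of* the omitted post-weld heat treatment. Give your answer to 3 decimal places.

PS ≈ 0.801

p₁ = P(outcome | exposed) = 2520/2927 = 0.86095
p₀ = P(outcome | unexposed) = 1215/4011 = 0.30292
Under exogeneity and monotonicity, PS = (p₁ − p₀) / (1 − p₀).
PS = (0.86095 − 0.30292) / (1 − 0.30292) = 0.55803 / 0.69708 ≈ 0.8005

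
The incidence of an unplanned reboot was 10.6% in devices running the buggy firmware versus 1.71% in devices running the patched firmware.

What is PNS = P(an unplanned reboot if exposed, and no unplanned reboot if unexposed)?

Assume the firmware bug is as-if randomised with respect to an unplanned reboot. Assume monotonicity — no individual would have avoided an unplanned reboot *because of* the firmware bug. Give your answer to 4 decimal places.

PNS ≈ 0.0889

p₁ = 0.106, p₀ = 0.0171.
Under exogeneity and monotonicity, PNS = p₁ − p₀.
PNS = 0.106 − 0.0171 = 0.0889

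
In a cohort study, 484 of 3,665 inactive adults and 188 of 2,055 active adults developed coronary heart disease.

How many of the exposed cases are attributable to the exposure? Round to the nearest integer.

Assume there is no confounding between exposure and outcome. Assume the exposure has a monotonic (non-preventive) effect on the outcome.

p₁ = P(outcome | exposed) = 484/3665 = 0.13206
p₀ = P(outcome | unexposed) = 188/2055 = 0.091484
PN = (p₁ − p₀)/p₁ = (0.13206 − 0.091484) / 0.13206 ≈ 0.30725.
Attributable cases ≈ PN × (exposed cases) = 0.30725 × 484 ≈ 148.71.

about 149 cases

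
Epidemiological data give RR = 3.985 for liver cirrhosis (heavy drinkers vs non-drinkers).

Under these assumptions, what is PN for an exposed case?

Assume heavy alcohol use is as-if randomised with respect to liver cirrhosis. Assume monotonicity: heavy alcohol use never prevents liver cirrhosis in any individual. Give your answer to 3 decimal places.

PN ≈ 0.749

Under exogeneity and monotonicity, PN = (RR − 1) / RR = 1 − 1/RR.
PN = (3.985 − 1) / 3.985 = 2.985 / 3.985 ≈ 0.7491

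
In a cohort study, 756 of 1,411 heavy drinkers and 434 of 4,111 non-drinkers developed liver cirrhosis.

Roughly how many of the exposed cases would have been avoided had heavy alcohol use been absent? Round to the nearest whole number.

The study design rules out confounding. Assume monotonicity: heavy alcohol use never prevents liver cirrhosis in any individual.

about 607 cases

p₁ = P(outcome | exposed) = 756/1411 = 0.53579
p₀ = P(outcome | unexposed) = 434/4111 = 0.10557
PN = (p₁ − p₀)/p₁ = (0.53579 − 0.10557) / 0.53579 ≈ 0.80296.
Attributable cases ≈ PN × (exposed cases) = 0.80296 × 756 ≈ 607.04.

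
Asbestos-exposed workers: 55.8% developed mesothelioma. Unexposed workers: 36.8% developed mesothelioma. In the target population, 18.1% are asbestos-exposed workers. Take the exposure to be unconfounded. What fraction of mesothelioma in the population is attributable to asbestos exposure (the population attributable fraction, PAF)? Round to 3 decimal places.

p₁ = 0.558, p₀ = 0.368.
Overall risk P(Y=1) = π·p₁ + (1−π)·p₀ = 0.181×0.558 + 0.819×0.368 = 0.40239.
Under exogeneity, PAF = [P(Y=1) − p₀] / P(Y=1).
PAF = (0.40239 − 0.368) / 0.40239 ≈ 0.0855

PAF ≈ 0.085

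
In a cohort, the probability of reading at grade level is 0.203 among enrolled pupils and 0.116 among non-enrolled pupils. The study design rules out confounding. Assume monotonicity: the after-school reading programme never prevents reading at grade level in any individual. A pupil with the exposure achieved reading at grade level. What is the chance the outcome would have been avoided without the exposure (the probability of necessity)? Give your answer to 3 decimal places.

Let p₁ = 0.203, p₀ = 0.116.
Under exogeneity and monotonicity, PN = (p₁ − p₀) / p₁.
PN = (0.203 − 0.116) / 0.203 = 0.087 / 0.203 ≈ 0.4286

PN ≈ 0.429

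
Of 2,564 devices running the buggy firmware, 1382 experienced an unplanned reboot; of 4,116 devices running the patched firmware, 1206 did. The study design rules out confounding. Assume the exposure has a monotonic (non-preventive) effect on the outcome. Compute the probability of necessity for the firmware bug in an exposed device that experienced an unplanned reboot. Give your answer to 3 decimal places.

PN ≈ 0.456

p₁ = P(outcome | exposed) = 1382/2564 = 0.539
p₀ = P(outcome | unexposed) = 1206/4116 = 0.293
Under exogeneity and monotonicity, PN = (p₁ − p₀) / p₁.
PN = (0.539 − 0.293) / 0.539 = 0.246 / 0.539 ≈ 0.4564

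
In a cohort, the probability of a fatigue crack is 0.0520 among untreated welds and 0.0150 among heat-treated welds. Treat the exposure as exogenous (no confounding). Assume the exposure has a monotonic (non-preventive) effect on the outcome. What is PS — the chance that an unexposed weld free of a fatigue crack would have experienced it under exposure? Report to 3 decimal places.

PS ≈ 0.038

Let p₁ = 0.052, p₀ = 0.015.
Under exogeneity and monotonicity, PS = (p₁ − p₀) / (1 − p₀).
PS = (0.052 − 0.015) / (1 − 0.015) = 0.037 / 0.985 ≈ 0.0376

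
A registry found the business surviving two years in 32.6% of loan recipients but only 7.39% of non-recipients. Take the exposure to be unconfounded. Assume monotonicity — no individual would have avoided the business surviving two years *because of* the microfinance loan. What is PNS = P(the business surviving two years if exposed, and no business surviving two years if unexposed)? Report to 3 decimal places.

PNS ≈ 0.252

p₁ = 0.326, p₀ = 0.0739.
Under exogeneity and monotonicity, PNS = p₁ − p₀.
PNS = 0.326 − 0.0739 = 0.2521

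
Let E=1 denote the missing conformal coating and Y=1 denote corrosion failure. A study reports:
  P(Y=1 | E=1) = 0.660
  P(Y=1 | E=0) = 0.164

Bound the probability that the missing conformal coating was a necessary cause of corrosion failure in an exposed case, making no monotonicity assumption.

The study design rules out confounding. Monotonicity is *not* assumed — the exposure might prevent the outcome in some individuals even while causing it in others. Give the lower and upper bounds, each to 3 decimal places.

Let p₁ = 0.66, p₀ = 0.164.
Under exogeneity alone the bounds on PN are max{0,(p₁−p₀)/p₁} ≤ PN ≤ min{1,(1−p₀)/p₁}.
  lower = (p₁ − p₀)/p₁ = 0.496 / 0.66 ≈ 0.7515
  upper = min{1, (1 − p₀)/p₁} = 0.836 / 0.66 ≈ 1.2667 → capped at 1

0.752 ≤ PN ≤ 1.000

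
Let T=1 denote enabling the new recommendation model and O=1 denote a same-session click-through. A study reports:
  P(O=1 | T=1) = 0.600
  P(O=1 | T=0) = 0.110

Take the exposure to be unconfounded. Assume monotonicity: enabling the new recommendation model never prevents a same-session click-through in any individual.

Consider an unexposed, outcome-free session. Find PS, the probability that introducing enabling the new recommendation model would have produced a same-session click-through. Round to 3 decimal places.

PS ≈ 0.551

Let p₁ = 0.6, p₀ = 0.11.
Under exogeneity and monotonicity, PS = (p₁ − p₀) / (1 − p₀).
PS = (0.6 − 0.11) / (1 − 0.11) = 0.49 / 0.89 ≈ 0.5506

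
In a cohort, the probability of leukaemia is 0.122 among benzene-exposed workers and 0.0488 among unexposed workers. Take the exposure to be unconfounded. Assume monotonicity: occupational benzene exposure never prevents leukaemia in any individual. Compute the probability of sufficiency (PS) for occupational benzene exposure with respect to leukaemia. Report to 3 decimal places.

Let p₁ = 0.122, p₀ = 0.0488.
Under exogeneity and monotonicity, PS = (p₁ − p₀) / (1 − p₀).
PS = (0.122 − 0.0488) / (1 − 0.0488) = 0.0732 / 0.9512 ≈ 0.0770

PS ≈ 0.077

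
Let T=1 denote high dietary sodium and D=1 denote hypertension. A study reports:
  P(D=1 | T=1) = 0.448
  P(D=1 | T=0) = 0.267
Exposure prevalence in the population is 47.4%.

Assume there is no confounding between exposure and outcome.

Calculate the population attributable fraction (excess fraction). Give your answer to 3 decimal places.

Let p₁ = 0.448, p₀ = 0.267.
Overall risk P(Y=1) = π·p₁ + (1−π)·p₀ = 0.474×0.448 + 0.526×0.267 = 0.35279.
Under exogeneity, PAF = [P(Y=1) − p₀] / P(Y=1).
PAF = (0.35279 − 0.267) / 0.35279 ≈ 0.2432

PAF ≈ 0.243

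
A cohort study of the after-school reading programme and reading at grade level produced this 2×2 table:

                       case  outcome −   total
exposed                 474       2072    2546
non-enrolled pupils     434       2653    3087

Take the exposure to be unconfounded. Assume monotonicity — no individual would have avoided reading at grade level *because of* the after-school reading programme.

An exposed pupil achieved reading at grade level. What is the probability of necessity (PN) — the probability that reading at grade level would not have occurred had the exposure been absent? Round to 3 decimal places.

PN ≈ 0.245

p₁ = P(outcome | exposed) = 474/2546 = 0.18617
p₀ = P(outcome | unexposed) = 434/3087 = 0.14059
Under exogeneity and monotonicity, PN = (p₁ − p₀)/p₁.
PN = (0.18617 − 0.14059) / 0.18617 ≈ 0.2449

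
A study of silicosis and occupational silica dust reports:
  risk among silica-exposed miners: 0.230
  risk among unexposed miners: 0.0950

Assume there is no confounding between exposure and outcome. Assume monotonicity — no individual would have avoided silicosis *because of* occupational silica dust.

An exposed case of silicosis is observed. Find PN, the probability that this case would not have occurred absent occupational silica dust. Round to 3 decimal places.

Let p₁ = 0.23, p₀ = 0.095.
Under exogeneity and monotonicity, PN = (p₁ − p₀) / p₁.
PN = (0.23 − 0.095) / 0.23 = 0.135 / 0.23 ≈ 0.5870

PN ≈ 0.587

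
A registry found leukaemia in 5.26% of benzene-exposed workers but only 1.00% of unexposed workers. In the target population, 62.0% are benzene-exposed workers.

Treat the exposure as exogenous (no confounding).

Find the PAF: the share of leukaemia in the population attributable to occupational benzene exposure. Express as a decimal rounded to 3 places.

p₁ = 0.0526, p₀ = 0.01.
Overall risk P(Y=1) = π·p₁ + (1−π)·p₀ = 0.62×0.0526 + 0.38×0.01 = 0.036412.
Under exogeneity, PAF = [P(Y=1) − p₀] / P(Y=1).
PAF = (0.036412 − 0.01) / 0.036412 ≈ 0.7254

PAF ≈ 0.725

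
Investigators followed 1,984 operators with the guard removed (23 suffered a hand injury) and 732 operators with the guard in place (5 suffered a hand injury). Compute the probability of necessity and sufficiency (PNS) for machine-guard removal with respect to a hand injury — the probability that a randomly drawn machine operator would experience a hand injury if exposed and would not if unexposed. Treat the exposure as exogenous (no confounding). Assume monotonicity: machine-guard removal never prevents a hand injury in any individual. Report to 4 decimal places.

PNS ≈ 0.0048

p₁ = P(outcome | exposed) = 23/1984 = 0.011593
p₀ = P(outcome | unexposed) = 5/732 = 0.0068306
Under exogeneity and monotonicity, PNS = p₁ − p₀.
PNS = 0.011593 − 0.0068306 = 0.0047621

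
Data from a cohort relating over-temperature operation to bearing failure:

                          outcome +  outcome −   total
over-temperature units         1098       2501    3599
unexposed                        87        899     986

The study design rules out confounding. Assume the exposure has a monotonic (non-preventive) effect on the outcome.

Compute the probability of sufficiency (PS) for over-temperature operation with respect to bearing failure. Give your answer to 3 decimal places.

p₁ = P(outcome | exposed) = 1098/3599 = 0.30508
p₀ = P(outcome | unexposed) = 87/986 = 0.088235
Under exogeneity and monotonicity, PS = (p₁ − p₀) / (1 − p₀).
PS = (0.30508 − 0.088235) / (1 − 0.088235) = 0.21685 / 0.91176 ≈ 0.2378

PS ≈ 0.238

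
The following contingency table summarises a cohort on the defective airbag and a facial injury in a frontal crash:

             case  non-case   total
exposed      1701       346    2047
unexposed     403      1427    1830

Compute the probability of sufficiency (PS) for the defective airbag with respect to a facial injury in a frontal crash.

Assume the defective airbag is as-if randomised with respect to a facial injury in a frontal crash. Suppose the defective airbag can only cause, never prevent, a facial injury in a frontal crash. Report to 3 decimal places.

PS ≈ 0.783

p₁ = P(outcome | exposed) = 1701/2047 = 0.83097
p₀ = P(outcome | unexposed) = 403/1830 = 0.22022
Under exogeneity and monotonicity, PS = (p₁ − p₀)/(1 − p₀).
PS = (0.83097 − 0.22022) / 0.77978 ≈ 0.7832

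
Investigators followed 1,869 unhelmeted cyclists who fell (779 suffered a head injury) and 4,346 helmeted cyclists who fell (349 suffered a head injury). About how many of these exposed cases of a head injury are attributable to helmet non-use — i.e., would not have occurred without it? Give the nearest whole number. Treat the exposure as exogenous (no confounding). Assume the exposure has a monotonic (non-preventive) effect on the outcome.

p₁ = P(outcome | exposed) = 779/1869 = 0.4168
p₀ = P(outcome | unexposed) = 349/4346 = 0.080304
PN = (p₁ − p₀)/p₁ = (0.4168 − 0.080304) / 0.4168 ≈ 0.80733.
Attributable cases ≈ PN × (exposed cases) = 0.80733 × 779 ≈ 628.91.

about 629 cases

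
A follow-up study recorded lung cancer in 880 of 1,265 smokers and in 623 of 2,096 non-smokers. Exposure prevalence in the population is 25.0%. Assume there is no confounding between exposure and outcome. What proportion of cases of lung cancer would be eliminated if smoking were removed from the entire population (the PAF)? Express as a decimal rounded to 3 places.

p₁ = P(outcome | exposed) = 880/1265 = 0.69565
p₀ = P(outcome | unexposed) = 623/2096 = 0.29723
Overall risk P(Y=1) = π·p₁ + (1−π)·p₀ = 0.25×0.69565 + 0.75×0.29723 = 0.39684.
Under exogeneity, PAF = [P(Y=1) − p₀] / P(Y=1).
PAF = (0.39684 − 0.29723) / 0.39684 ≈ 0.2510

PAF ≈ 0.251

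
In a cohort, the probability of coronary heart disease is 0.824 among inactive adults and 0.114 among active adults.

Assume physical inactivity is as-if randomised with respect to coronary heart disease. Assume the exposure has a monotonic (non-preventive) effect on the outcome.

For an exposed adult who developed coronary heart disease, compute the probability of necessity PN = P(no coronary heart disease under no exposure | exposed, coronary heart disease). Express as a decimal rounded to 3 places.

PN ≈ 0.862

Let p₁ = 0.824, p₀ = 0.114.
Under exogeneity and monotonicity, PN = (p₁ − p₀) / p₁.
PN = (0.824 − 0.114) / 0.824 = 0.71 / 0.824 ≈ 0.8617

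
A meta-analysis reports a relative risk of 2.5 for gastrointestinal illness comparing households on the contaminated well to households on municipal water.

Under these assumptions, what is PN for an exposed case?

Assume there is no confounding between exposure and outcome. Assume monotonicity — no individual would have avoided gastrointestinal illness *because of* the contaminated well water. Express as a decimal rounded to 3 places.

Under exogeneity and monotonicity, PN = (RR − 1) / RR = 1 − 1/RR.
PN = (2.5 − 1) / 2.5 = 1.5 / 2.5 ≈ 0.6000

PN ≈ 0.600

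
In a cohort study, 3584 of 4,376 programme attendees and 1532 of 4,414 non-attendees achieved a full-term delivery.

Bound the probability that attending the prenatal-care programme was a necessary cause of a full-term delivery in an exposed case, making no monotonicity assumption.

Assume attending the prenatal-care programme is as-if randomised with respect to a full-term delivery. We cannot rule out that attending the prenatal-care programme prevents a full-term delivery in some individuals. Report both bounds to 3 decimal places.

0.576 ≤ PN ≤ 0.797

p₁ = P(outcome | exposed) = 3584/4376 = 0.81901
p₀ = P(outcome | unexposed) = 1532/4414 = 0.34708
Under exogeneity alone the bounds on PN are max{0,(p₁−p₀)/p₁} ≤ PN ≤ min{1,(1−p₀)/p₁}.
  lower = (p₁ − p₀)/p₁ = 0.47194 / 0.81901 ≈ 0.5762
  upper = min{1, (1 − p₀)/p₁} = 0.65292 / 0.81901 ≈ 0.7972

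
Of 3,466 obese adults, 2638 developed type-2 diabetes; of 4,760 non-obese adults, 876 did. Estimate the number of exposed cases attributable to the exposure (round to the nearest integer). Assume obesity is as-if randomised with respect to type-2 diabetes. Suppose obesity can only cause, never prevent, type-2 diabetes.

p₁ = P(outcome | exposed) = 2638/3466 = 0.76111
p₀ = P(outcome | unexposed) = 876/4760 = 0.18403
PN = (p₁ − p₀)/p₁ = (0.76111 − 0.18403) / 0.76111 ≈ 0.75820.
Attributable cases ≈ PN × (exposed cases) = 0.75820 × 2638 ≈ 2000.14.

about 2000 cases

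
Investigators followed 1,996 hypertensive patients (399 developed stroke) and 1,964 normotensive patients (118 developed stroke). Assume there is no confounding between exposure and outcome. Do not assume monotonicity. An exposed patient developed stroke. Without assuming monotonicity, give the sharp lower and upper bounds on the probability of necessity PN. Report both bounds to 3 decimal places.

p₁ = P(outcome | exposed) = 399/1996 = 0.1999
p₀ = P(outcome | unexposed) = 118/1964 = 0.060081
Under exogeneity alone the bounds on PN are max{0,(p₁−p₀)/p₁} ≤ PN ≤ min{1,(1−p₀)/p₁}.
  lower = (p₁ − p₀)/p₁ = 0.13982 / 0.1999 ≈ 0.6994
  upper = min{1, (1 − p₀)/p₁} = 0.93992 / 0.1999 ≈ 4.7019 → capped at 1

0.699 ≤ PN ≤ 1.000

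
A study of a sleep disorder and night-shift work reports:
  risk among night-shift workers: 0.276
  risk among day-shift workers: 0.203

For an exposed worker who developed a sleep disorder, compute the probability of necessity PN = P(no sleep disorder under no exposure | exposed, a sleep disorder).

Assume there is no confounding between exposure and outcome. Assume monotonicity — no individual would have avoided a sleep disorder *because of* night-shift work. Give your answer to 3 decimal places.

PN ≈ 0.264

Let p₁ = 0.276, p₀ = 0.203.
Under exogeneity and monotonicity, PN = (p₁ − p₀) / p₁.
PN = (0.276 − 0.203) / 0.276 = 0.073 / 0.276 ≈ 0.2645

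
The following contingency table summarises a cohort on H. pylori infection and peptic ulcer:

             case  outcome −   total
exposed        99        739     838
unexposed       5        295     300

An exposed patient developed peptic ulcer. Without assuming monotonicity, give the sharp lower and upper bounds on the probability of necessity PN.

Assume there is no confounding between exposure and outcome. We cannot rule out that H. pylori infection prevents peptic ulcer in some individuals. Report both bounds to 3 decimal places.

0.859 ≤ PN ≤ 1.000

p₁ = P(outcome | exposed) = 99/838 = 0.11814
p₀ = P(outcome | unexposed) = 5/300 = 0.016667
Under exogeneity alone the bounds on PN are max{0,(p₁−p₀)/p₁} ≤ PN ≤ min{1,(1−p₀)/p₁}.
  lower = (p₁ − p₀)/p₁ = 0.10147 / 0.11814 ≈ 0.8589
  upper = min{1, (1 − p₀)/p₁} = 0.98333 / 0.11814 ≈ 8.3236 → capped at 1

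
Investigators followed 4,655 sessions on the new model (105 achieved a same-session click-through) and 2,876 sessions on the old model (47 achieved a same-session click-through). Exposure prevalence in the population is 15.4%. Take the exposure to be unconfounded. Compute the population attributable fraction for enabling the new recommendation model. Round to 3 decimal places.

PAF ≈ 0.055

p₁ = P(outcome | exposed) = 105/4655 = 0.022556
p₀ = P(outcome | unexposed) = 47/2876 = 0.016342
Overall risk P(Y=1) = π·p₁ + (1−π)·p₀ = 0.154×0.022556 + 0.846×0.016342 = 0.017299.
Under exogeneity, PAF = [P(Y=1) − p₀] / P(Y=1).
PAF = (0.017299 − 0.016342) / 0.017299 ≈ 0.0553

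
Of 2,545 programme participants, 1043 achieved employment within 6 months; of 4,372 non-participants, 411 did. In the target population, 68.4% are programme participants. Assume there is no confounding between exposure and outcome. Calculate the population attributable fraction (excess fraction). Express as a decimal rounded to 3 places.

p₁ = P(outcome | exposed) = 1043/2545 = 0.40982
p₀ = P(outcome | unexposed) = 411/4372 = 0.094007
Overall risk P(Y=1) = π·p₁ + (1−π)·p₀ = 0.684×0.40982 + 0.316×0.094007 = 0.31003.
Under exogeneity, PAF = [P(Y=1) − p₀] / P(Y=1).
PAF = (0.31003 − 0.094007) / 0.31003 ≈ 0.6968

PAF ≈ 0.697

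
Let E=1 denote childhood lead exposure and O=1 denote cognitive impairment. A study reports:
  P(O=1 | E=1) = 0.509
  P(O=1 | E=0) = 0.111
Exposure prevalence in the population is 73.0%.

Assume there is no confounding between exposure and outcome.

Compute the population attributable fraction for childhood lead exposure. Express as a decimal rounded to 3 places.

PAF ≈ 0.724

Let p₁ = 0.509, p₀ = 0.111.
Overall risk P(Y=1) = π·p₁ + (1−π)·p₀ = 0.73×0.509 + 0.27×0.111 = 0.40154.
Under exogeneity, PAF = [P(Y=1) − p₀] / P(Y=1).
PAF = (0.40154 − 0.111) / 0.40154 ≈ 0.7236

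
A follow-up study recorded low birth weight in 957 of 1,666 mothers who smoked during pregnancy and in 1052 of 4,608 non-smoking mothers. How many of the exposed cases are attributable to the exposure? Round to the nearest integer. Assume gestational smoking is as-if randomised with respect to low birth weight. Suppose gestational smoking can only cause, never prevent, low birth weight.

about 577 cases

p₁ = P(outcome | exposed) = 957/1666 = 0.57443
p₀ = P(outcome | unexposed) = 1052/4608 = 0.2283
PN = (p₁ − p₀)/p₁ = (0.57443 − 0.2283) / 0.57443 ≈ 0.60256.
Attributable cases ≈ PN × (exposed cases) = 0.60256 × 957 ≈ 576.65.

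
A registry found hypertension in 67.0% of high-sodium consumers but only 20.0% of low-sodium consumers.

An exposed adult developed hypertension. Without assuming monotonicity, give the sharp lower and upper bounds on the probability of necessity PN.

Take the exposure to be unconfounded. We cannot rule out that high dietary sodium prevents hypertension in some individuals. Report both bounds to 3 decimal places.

0.701 ≤ PN ≤ 1.000

p₁ = 0.67, p₀ = 0.2.
Under exogeneity alone the bounds on PN are max{0,(p₁−p₀)/p₁} ≤ PN ≤ min{1,(1−p₀)/p₁}.
  lower = (p₁ − p₀)/p₁ = 0.47 / 0.67 ≈ 0.7015
  upper = min{1, (1 − p₀)/p₁} = 0.8 / 0.67 ≈ 1.1940 → capped at 1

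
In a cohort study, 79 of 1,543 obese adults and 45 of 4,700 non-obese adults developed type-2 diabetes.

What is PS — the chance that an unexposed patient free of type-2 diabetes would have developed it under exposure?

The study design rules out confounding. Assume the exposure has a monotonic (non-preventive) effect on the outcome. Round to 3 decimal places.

p₁ = P(outcome | exposed) = 79/1543 = 0.051199
p₀ = P(outcome | unexposed) = 45/4700 = 0.0095745
Under exogeneity and monotonicity, PS = (p₁ − p₀) / (1 − p₀).
PS = (0.051199 − 0.0095745) / (1 − 0.0095745) = 0.041624 / 0.99043 ≈ 0.0420

PS ≈ 0.042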